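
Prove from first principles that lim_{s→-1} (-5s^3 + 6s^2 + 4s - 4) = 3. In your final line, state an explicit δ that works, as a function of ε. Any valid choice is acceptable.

δ = min(1, ε/49)

Let ε > 0 be given. We want δ > 0 such that 0 < |s + 1| < δ implies |(-5s^3 + 6s^2 + 4s - 4) − 3| < ε.
(-5s^3 + 6s^2 + 4s - 4) − 3 = -5s^3 + 6s^2 + 4s - 7 = (s + 1)(-5s^2 + 11s - 7).
So |(-5s^3 + 6s^2 + 4s - 4) − 3| = |s + 1|·|-5s^2 + 11s - 7|.
Require δ ≤ 1. Then |s + 1| < 1 gives |s| < 2, and by the triangle inequality |-5s^2 + 11s - 7| ≤ 5·2^2 + 11·2 + 7 = 49.
Hence |(-5s^3 + 6s^2 + 4s - 4) − 3| ≤ 49|s + 1| < ε provided |s + 1| < ε/49.
Take δ = min(1, ε/49). Then 0 < |s + 1| < δ gives both |s + 1| < 1 and |s + 1| < ε/49, so |(-5s^3 + 6s^2 + 4s - 4) − 3| < ε.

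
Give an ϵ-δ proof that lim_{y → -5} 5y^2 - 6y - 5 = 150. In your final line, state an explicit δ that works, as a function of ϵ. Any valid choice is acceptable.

Fix ϵ > 0. We want δ > 0 such that 0 < |y + 5| < δ implies |(5y^2 - 6y - 5) − 150| < ϵ.
(5y^2 - 6y - 5) − 150 = 5y^2 - 6y - 155 = (y + 5)(5y - 31).
So |(5y^2 - 6y - 5) − 150| = |y + 5|·|5y - 31|.
Require δ ≤ 1. Then |y + 5| < 1 gives |y| < 6, and by the triangle inequality |5y - 31| ≤ 5·6 + 31 = 61.
Hence |(5y^2 - 6y - 5) − 150| ≤ 61|y + 5| < ϵ provided |y + 5| < ϵ/61.
Take δ = min(1, ϵ/61). Then 0 < |y + 5| < δ gives both |y + 5| < 1 and |y + 5| < ϵ/61, so |(5y^2 - 6y - 5) − 150| < ϵ.

δ = min(1, ϵ/61)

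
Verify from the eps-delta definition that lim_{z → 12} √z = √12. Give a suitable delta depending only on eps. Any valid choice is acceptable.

Let eps > 0. We want delta > 0 such that 0 < |z − 12| < delta implies |√z − √12| < eps.
Rationalise: √z − √12 = (z − 12)/(√z + √12), so |√z − √12| = |z − 12|/(√z + √12).
Restrict delta ≤ 12 so that |z − 12| < 12 forces z > 0, and then √z + √12 > √12.
Hence |√z − √12| < |z − 12|/√12, which is < eps once |z − 12| < √12·eps.
Take delta = min(12, √12·eps). If 0 < |z − 12| < delta then z > 0 and |√z − √12| < |z − 12|/√12 < eps.

delta = min(12, √12·eps)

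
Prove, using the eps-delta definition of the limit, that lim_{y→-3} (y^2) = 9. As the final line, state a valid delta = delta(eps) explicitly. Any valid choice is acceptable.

Fix eps > 0. We seek delta > 0 with 0 < |y + 3| < delta ⇒ |y^2 − 9| < eps.
Factor: y^2 − 9 = (y + 3)(y - 3), so |y^2 − 9| = |y + 3|·|y - 3|.
Restrict delta ≤ 2. Then |y + 3| < 2 gives |y| < 5, so by the triangle inequality |y - 3| ≤ 5 + 3 = 8.
Hence |y^2 − 9| ≤ 8|y + 3|, which is < eps once |y + 3| < eps/8.
Take delta = min(2, eps/8). If 0 < |y + 3| < delta then both bounds hold and |y^2 − 9| ≤ 8|y + 3| < 8·(eps/8) = eps.

delta = min(2, eps/8)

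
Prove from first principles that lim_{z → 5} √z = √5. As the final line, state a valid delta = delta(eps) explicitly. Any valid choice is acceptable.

delta = min(5, √5·eps)

Suppose eps > 0. We want delta > 0 such that 0 < |z − 5| < delta implies |√z − √5| < eps.
Multiplying by the conjugate, |√z − √5| = |z − 5|/(√z + √5).
Restrict delta ≤ 5 so that |z − 5| < 5 forces z > 0, and then √z + √5 > √5.
Hence |√z − √5| < |z − 5|/√5, which is < eps once |z − 5| < √5·eps.
Take delta = min(5, √5·eps). If 0 < |z − 5| < delta then z > 0 and |√z − √5| < |z − 5|/√5 < eps.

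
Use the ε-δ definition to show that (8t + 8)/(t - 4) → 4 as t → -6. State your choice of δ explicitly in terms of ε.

Fix ε > 0. We want δ > 0 with 0 < |t + 6| < δ ⇒ |(8t + 8)/(t - 4) − 4| < ε.
Combining over a common denominator, (8t + 8)/(t - 4) − 4 = [(8t + 8)·(-10) − (-40)·(t - 4)] / [(-10)·(t - 4)] = -40(t + 6) / ((-10)(t - 4)).
So |(8t + 8)/(t - 4) − 4| = 40|t + 6| / (10·|t − 4|).
Restrict δ ≤ 5. Then |t + 6| < 5 gives |t − 4| = |(t + 6) + (-10)| ≥ 10 − 5 = 5.
Hence |(8t + 8)/(t - 4) − 4| < 40|t + 6|/(10·5) = (4/5)|t + 6|, which is < ε once |t + 6| < (5/4)ε.
Take δ = min(5, (5/4)ε). Then 0 < |t + 6| < δ forces both bounds, so |(8t + 8)/(t - 4) − 4| < ε.

δ = min(5, (5/4)ε)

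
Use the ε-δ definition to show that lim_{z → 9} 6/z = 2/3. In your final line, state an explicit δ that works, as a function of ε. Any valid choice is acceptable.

δ = min(9/2, (27/4)ε)

Fix ε > 0. We seek δ > 0 such that 0 < |z − 9| < δ implies |6/z − (2/3)| < ε.
|6/z − (2/3)| = 6·|9 − z|/(9·|z|) = 6|z − 9|/(9|z|).
Require δ ≤ 9/2 so that |z| > 9 − 9/2 = 9/2, hence 9|z| > 81/2.
Then |6/z − (2/3)| < 6|z − 9|/(81/2), which is < ε when |z − 9| < (27/4)ε.
Take δ = min(9/2, (27/4)ε). Then 0 < |z − 9| < δ gives both |z − 9| < 9/2 and |z − 9| < (27/4)ε, so |6/z − (2/3)| < ε.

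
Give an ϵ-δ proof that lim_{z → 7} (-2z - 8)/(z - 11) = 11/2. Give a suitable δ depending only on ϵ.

δ = min(2, (4/15)ϵ)

Fix ϵ > 0. We want δ > 0 with 0 < |z − 7| < δ ⇒ |(-2z - 8)/(z - 11) − (11/2)| < ϵ.
Combining over a common denominator, (-2z - 8)/(z - 11) − (11/2) = [(-2z - 8)·(-4) − (-22)·(z - 11)] / [(-4)·(z - 11)] = 30(z − 7) / ((-4)(z - 11)).
So |(-2z - 8)/(z - 11) − (11/2)| = 30|z − 7| / (4·|z − 11|).
Require δ ≤ 2, so |z − 11| ≥ |-4| − |z − 7| > 4 − 2 = 2.
Hence |(-2z - 8)/(z - 11) − (11/2)| < 30|z − 7|/(4·2) = (15/4)|z − 7|, which is < ϵ once |z − 7| < (4/15)ϵ.
Take δ = min(2, (4/15)ϵ). Then 0 < |z − 7| < δ forces both bounds, so |(-2z - 8)/(z - 11) − (11/2)| < ϵ.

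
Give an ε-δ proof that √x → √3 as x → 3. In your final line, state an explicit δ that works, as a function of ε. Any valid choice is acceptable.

δ = min(3, √3·ε)

Let ε > 0 be given. We want δ > 0 such that 0 < |x − 3| < δ implies |√x − √3| < ε.
Multiplying by the conjugate, |√x − √3| = |x − 3|/(√x + √3).
Restrict δ ≤ 3 so that |x − 3| < 3 forces x > 0, and then √x + √3 > √3.
Hence |√x − √3| < |x − 3|/√3, which is < ε once |x − 3| < √3·ε.
Take δ = min(3, √3·ε). If 0 < |x − 3| < δ then x > 0 and |√x − √3| < |x − 3|/√3 < ε.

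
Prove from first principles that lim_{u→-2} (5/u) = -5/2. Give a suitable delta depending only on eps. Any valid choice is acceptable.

Suppose eps > 0. We seek delta > 0 such that 0 < |u + 2| < delta implies |5/u + 5/2| < eps.
|5/u + 5/2| = 5·|-2 − u|/(2·|u|) = 5|u + 2|/(2|u|).
Require delta ≤ 1 so that |u| > 2 − 1 = 1, hence 2|u| > 2.
Then |5/u + 5/2| < 5|u + 2|/2, which is < eps when |u + 2| < (2/5)eps.
Take delta = min(1, (2/5)eps). Then 0 < |u + 2| < delta gives both |u + 2| < 1 and |u + 2| < (2/5)eps, so |5/u + 5/2| < eps.

delta = min(1, (2/5)eps)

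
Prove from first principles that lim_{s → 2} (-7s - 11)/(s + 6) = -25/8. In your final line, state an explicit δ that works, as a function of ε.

Let ε > 0 be given. We want δ > 0 with 0 < |s − 2| < δ ⇒ |(-7s - 11)/(s + 6) + 25/8| < ε.
Combining over a common denominator, (-7s - 11)/(s + 6) + 25/8 = [(-7s - 11)·8 − (-25)·(s + 6)] / [8·(s + 6)] = -31(s − 2) / (8(s + 6)).
So |(-7s - 11)/(s + 6) + 25/8| = 31|s − 2| / (8·|s + 6|).
Restrict δ ≤ 4. Then |s − 2| < 4 gives |s + 6| = |(s − 2) + 8| ≥ 8 − 4 = 4.
Hence |(-7s - 11)/(s + 6) + 25/8| < 31|s − 2|/(8·4) = (31/32)|s − 2|, which is < ε once |s − 2| < (32/31)ε.
Take δ = min(4, (32/31)ε). Then 0 < |s − 2| < δ forces both bounds, so |(-7s - 11)/(s + 6) + 25/8| < ε.

δ = min(4, (32/31)ε)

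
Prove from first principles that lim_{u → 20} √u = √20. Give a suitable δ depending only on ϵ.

δ = min(20, √20·ϵ)

Let ϵ > 0 be given. We want δ > 0 such that 0 < |u − 20| < δ implies |√u − √20| < ϵ.
Rationalise: √u − √20 = (u − 20)/(√u + √20), so |√u − √20| = |u − 20|/(√u + √20).
Restrict δ ≤ 20 so that |u − 20| < 20 forces u > 0, and then √u + √20 > √20.
Hence |√u − √20| < |u − 20|/√20, which is < ϵ once |u − 20| < √20·ϵ.
Take δ = min(20, √20·ϵ). If 0 < |u − 20| < δ then u > 0 and |√u − √20| < |u − 20|/√20 < ϵ.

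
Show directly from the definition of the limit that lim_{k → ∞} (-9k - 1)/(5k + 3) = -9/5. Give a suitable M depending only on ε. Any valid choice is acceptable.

Suppose ε > 0. For k ≥ 1, |(-9k - 1)/(5k + 3) + 9/5| = |22|/(5(5k + 3)) = 22/(5(5k + 3)).
Since 5k + 3 ≥ 5k for k ≥ 1, this is ≤ 22/(5·5k) = (22/25)/k.
So |(-9k - 1)/(5k + 3) + 9/5| < ε whenever k > (22/25)/ε.
Take M = (22/25)/ε. If k > M then |(-9k - 1)/(5k + 3) + 9/5| ≤ (22/25)/k < ε.

M = (22/25)/ε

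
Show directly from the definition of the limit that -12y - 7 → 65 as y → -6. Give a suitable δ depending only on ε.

Fix ε > 0. We need δ > 0 so that 0 < |y + 6| < δ implies |(-12y - 7) − 65| < ε.
Since (-12y - 7) − 65 = -12(y + 6), we have |(-12y - 7) − 65| = 12|y + 6|.
So 12|y + 6| < ε exactly when |y + 6| < ε/12.
Choosing δ = ε/12 gives |(-12y - 7) − 65| = 12|y + 6| < ε whenever |y + 6| < δ.

δ = ε/12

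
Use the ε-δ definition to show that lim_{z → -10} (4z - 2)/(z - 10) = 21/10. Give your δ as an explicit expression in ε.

Suppose ε > 0. We want δ > 0 with 0 < |z + 10| < δ ⇒ |(4z - 2)/(z - 10) − (21/10)| < ε.
Combining over a common denominator, (4z - 2)/(z - 10) − (21/10) = [(4z - 2)·(-20) − (-42)·(z - 10)] / [(-20)·(z - 10)] = -38(z + 10) / ((-20)(z - 10)).
So |(4z - 2)/(z - 10) − (21/10)| = 38|z + 10| / (20·|z − 10|).
Require δ ≤ 10, so |z − 10| ≥ |-20| − |z + 10| > 20 − 10 = 10.
Hence |(4z - 2)/(z - 10) − (21/10)| < 38|z + 10|/(20·10) = (19/100)|z + 10|, which is < ε once |z + 10| < (100/19)ε.
Take δ = min(10, (100/19)ε). Then 0 < |z + 10| < δ forces both bounds, so |(4z - 2)/(z - 10) − (21/10)| < ε.

δ = min(10, (100/19)ε)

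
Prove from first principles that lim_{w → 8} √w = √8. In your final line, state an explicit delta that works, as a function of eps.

Let eps > 0. We want delta > 0 such that 0 < |w − 8| < delta implies |√w − √8| < eps.
Rationalise: √w − √8 = (w − 8)/(√w + √8), so |√w − √8| = |w − 8|/(√w + √8).
Restrict delta ≤ 8 so that |w − 8| < 8 forces w > 0, and then √w + √8 > √8.
Hence |√w − √8| < |w − 8|/√8, which is < eps once |w − 8| < √8·eps.
Take delta = min(8, √8·eps). If 0 < |w − 8| < delta then w > 0 and |√w − √8| < |w − 8|/√8 < eps.

delta = min(8, √8·eps)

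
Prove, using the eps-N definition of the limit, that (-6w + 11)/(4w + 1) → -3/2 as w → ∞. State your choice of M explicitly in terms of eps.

Let eps > 0. We seek M > 0 such that w > M implies |(-6w + 11)/(4w + 1) + 3/2| < eps.
(-6w + 11)/(4w + 1) + 3/2 = (4(-6w + 11) − (-6)(4w + 1)) / (4(4w + 1)) = 50/(4(4w + 1)).
For w > 0 we have 4w + 1 > 4w, so |(-6w + 11)/(4w + 1) + 3/2| = 50/(4(4w + 1)) < 50/(4·4w) = (25/8)/w.
Thus |(-6w + 11)/(4w + 1) + 3/2| < eps whenever w > (25/8)/eps.
Take M = (25/8)/eps. If w > M then |(-6w + 11)/(4w + 1) + 3/2| < (25/8)/w < eps.

M = (25/8)/eps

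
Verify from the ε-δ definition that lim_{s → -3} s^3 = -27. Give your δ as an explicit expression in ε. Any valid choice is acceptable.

δ = min(1, ε/37)

Let ε > 0 be given. We seek δ > 0 with 0 < |s + 3| < δ ⇒ |s^3 + 27| < ε.
Factor: s^3 + 27 = (s + 3)(s^2 - 3s + 9), so |s^3 + 27| = |s + 3|·|s^2 - 3s + 9|.
Restrict δ ≤ 1. Then |s + 3| < 1 gives |s| < 4, so by the triangle inequality |s^2 - 3s + 9| ≤ 4^2 + 3·4 + 9 = 37.
Hence |s^3 + 27| ≤ 37|s + 3|, which is < ε once |s + 3| < ε/37.
Take δ = min(1, ε/37). If 0 < |s + 3| < δ then both bounds hold and |s^3 + 27| ≤ 37|s + 3| < 37·(ε/37) = ε.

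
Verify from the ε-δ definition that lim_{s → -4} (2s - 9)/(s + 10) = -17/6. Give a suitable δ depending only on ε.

Fix ε > 0. We want δ > 0 with 0 < |s + 4| < δ ⇒ |(2s - 9)/(s + 10) + 17/6| < ε.
Combining over a common denominator, (2s - 9)/(s + 10) + 17/6 = [(2s - 9)·6 − (-17)·(s + 10)] / [6·(s + 10)] = 29(s + 4) / (6(s + 10)).
So |(2s - 9)/(s + 10) + 17/6| = 29|s + 4| / (6·|s + 10|).
Restrict δ ≤ 3. Then |s + 4| < 3 gives |s + 10| = |(s + 4) + 6| ≥ 6 − 3 = 3.
Hence |(2s - 9)/(s + 10) + 17/6| < 29|s + 4|/(6·3) = (29/18)|s + 4|, which is < ε once |s + 4| < (18/29)ε.
Take δ = min(3, (18/29)ε). Then 0 < |s + 4| < δ forces both bounds, so |(2s - 9)/(s + 10) + 17/6| < ε.

δ = min(3, (18/29)ε)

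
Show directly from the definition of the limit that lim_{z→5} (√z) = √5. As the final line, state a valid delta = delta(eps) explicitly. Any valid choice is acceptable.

Suppose eps > 0. We want delta > 0 such that 0 < |z − 5| < delta implies |√z − √5| < eps.
Rationalise: √z − √5 = (z − 5)/(√z + √5), so |√z − √5| = |z − 5|/(√z + √5).
Restrict delta ≤ 5 so that |z − 5| < 5 forces z > 0, and then √z + √5 > √5.
Hence |√z − √5| < |z − 5|/√5, which is < eps once |z − 5| < √5·eps.
Take delta = min(5, √5·eps). If 0 < |z − 5| < delta then z > 0 and |√z − √5| < |z − 5|/√5 < eps.

delta = min(5, √5·eps)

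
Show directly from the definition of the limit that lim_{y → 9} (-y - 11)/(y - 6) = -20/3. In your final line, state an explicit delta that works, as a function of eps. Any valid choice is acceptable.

Let eps > 0 be given. We want delta > 0 with 0 < |y − 9| < delta ⇒ |(-y - 11)/(y - 6) + 20/3| < eps.
Combining over a common denominator, (-y - 11)/(y - 6) + 20/3 = [(-y - 11)·3 − (-20)·(y - 6)] / [3·(y - 6)] = 17(y − 9) / (3(y - 6)).
So |(-y - 11)/(y - 6) + 20/3| = 17|y − 9| / (3·|y − 6|).
Require delta ≤ 3/2, so |y − 6| ≥ |3| − |y − 9| > 3 − 3/2 = 3/2.
Hence |(-y - 11)/(y - 6) + 20/3| < 17|y − 9|/(3·(3/2)) = (34/9)|y − 9|, which is < eps once |y − 9| < (9/34)eps.
Take delta = min(3/2, (9/34)eps). Then 0 < |y − 9| < delta forces both bounds, so |(-y - 11)/(y - 6) + 20/3| < eps.

delta = min(3/2, (9/34)eps)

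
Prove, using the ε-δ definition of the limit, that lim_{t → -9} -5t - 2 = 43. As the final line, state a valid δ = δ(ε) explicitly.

δ = ε/5

Fix ε > 0. We need δ > 0 so that 0 < |t + 9| < δ implies |(-5t - 2) − 43| < ε.
Since (-5t - 2) − 43 = -5(t + 9), we have |(-5t - 2) − 43| = 5|t + 9|.
Thus it suffices that |t + 9| < ε/5.
Choosing δ = ε/5 gives |(-5t - 2) − 43| = 5|t + 9| < ε whenever |t + 9| < δ.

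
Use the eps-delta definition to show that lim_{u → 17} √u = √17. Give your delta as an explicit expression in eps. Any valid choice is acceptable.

Fix eps > 0. We want delta > 0 such that 0 < |u − 17| < delta implies |√u − √17| < eps.
Multiplying by the conjugate, |√u − √17| = |u − 17|/(√u + √17).
Restrict delta ≤ 17 so that |u − 17| < 17 forces u > 0, and then √u + √17 > √17.
Hence |√u − √17| < |u − 17|/√17, which is < eps once |u − 17| < √17·eps.
Take delta = min(17, √17·eps). If 0 < |u − 17| < delta then u > 0 and |√u − √17| < |u − 17|/√17 < eps.

delta = min(17, √17·eps)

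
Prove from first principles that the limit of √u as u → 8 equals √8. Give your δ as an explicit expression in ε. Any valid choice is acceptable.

Suppose ε > 0. We want δ > 0 such that 0 < |u − 8| < δ implies |√u − √8| < ε.
Rationalise: √u − √8 = (u − 8)/(√u + √8), so |√u − √8| = |u − 8|/(√u + √8).
Restrict δ ≤ 8 so that |u − 8| < 8 forces u > 0, and then √u + √8 > √8.
Hence |√u − √8| < |u − 8|/√8, which is < ε once |u − 8| < √8·ε.
Take δ = min(8, √8·ε). If 0 < |u − 8| < δ then u > 0 and |√u − √8| < |u − 8|/√8 < ε.

δ = min(8, √8·ε)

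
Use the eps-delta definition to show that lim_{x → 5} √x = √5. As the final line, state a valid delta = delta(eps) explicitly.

Fix eps > 0. We want delta > 0 such that 0 < |x − 5| < delta implies |√x − √5| < eps.
Rationalise: √x − √5 = (x − 5)/(√x + √5), so |√x − √5| = |x − 5|/(√x + √5).
Restrict delta ≤ 5 so that |x − 5| < 5 forces x > 0, and then √x + √5 > √5.
Hence |√x − √5| < |x − 5|/√5, which is < eps once |x − 5| < √5·eps.
Take delta = min(5, √5·eps). If 0 < |x − 5| < delta then x > 0 and |√x − √5| < |x − 5|/√5 < eps.

delta = min(5, √5·eps)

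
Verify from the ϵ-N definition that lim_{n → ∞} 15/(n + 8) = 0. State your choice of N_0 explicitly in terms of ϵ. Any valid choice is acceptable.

N_0 = 15/ϵ

Let ϵ > 0. For n ≥ 1, |15/(n + 8) − 0| = 15/(n + 8) ≤ 15/n.
We need 15/n < ϵ, i.e. n > 15/ϵ.
Take N_0 = 15/ϵ. If n > N_0 then |15/(n + 8)| ≤ 15/n < ϵ.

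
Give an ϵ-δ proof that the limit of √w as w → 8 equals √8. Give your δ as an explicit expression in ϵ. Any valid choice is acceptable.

Suppose ϵ > 0. We want δ > 0 such that 0 < |w − 8| < δ implies |√w − √8| < ϵ.
Rationalise: √w − √8 = (w − 8)/(√w + √8), so |√w − √8| = |w − 8|/(√w + √8).
Restrict δ ≤ 8 so that |w − 8| < 8 forces w > 0, and then √w + √8 > √8.
Hence |√w − √8| < |w − 8|/√8, which is < ϵ once |w − 8| < √8·ϵ.
Take δ = min(8, √8·ϵ). If 0 < |w − 8| < δ then w > 0 and |√w − √8| < |w − 8|/√8 < ϵ.

δ = min(8, √8·ϵ)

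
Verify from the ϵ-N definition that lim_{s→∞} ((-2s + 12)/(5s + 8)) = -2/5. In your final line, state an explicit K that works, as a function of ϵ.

Suppose ϵ > 0. We seek K > 0 such that s > K implies |(-2s + 12)/(5s + 8) + 2/5| < ϵ.
(-2s + 12)/(5s + 8) + 2/5 = (5(-2s + 12) − (-2)(5s + 8)) / (5(5s + 8)) = 76/(5(5s + 8)).
For s > 0 we have 5s + 8 > 5s, so |(-2s + 12)/(5s + 8) + 2/5| = 76/(5(5s + 8)) < 76/(5·5s) = (76/25)/s.
Thus |(-2s + 12)/(5s + 8) + 2/5| < ϵ whenever s > (76/25)/ϵ.
Take K = (76/25)/ϵ. If s > K then |(-2s + 12)/(5s + 8) + 2/5| < (76/25)/s < ϵ.

K = (76/25)/ϵ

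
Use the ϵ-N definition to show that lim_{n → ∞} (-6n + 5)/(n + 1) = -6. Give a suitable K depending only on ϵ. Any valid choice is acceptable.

K = 11/ϵ

Fix ϵ > 0. For n ≥ 1, |(-6n + 5)/(n + 1) + 6| = |11|/((n + 1)) = 11/((n + 1)).
Since n + 1 ≥ n for n ≥ 1, this is ≤ 11/(n) = 11/n.
So |(-6n + 5)/(n + 1) + 6| < ϵ whenever n > 11/ϵ.
Take K = 11/ϵ. If n > K then |(-6n + 5)/(n + 1) + 6| ≤ 11/n < ϵ.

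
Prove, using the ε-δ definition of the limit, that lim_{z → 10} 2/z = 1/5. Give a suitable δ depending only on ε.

Fix ε > 0. We seek δ > 0 such that 0 < |z − 10| < δ implies |2/z − (1/5)| < ε.
|2/z − (1/5)| = 2·|10 − z|/(10·|z|) = 2|z − 10|/(10|z|).
Restrict δ ≤ 5. Then |z − 10| < 5 gives |z| > 5, so 10|z| > 50.
Then |2/z − (1/5)| < 2|z − 10|/50, which is < ε when |z − 10| < 25ε.
Take δ = min(5, 25ε). Then 0 < |z − 10| < δ gives both |z − 10| < 5 and |z − 10| < 25ε, so |2/z − (1/5)| < ε.

δ = min(5, 25ε)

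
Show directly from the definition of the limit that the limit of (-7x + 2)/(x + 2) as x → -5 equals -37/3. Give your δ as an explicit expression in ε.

δ = min(3/2, (9/32)ε)

Fix ε > 0. We want δ > 0 with 0 < |x + 5| < δ ⇒ |(-7x + 2)/(x + 2) + 37/3| < ε.
Combining over a common denominator, (-7x + 2)/(x + 2) + 37/3 = [(-7x + 2)·(-3) − 37·(x + 2)] / [(-3)·(x + 2)] = -16(x + 5) / ((-3)(x + 2)).
So |(-7x + 2)/(x + 2) + 37/3| = 16|x + 5| / (3·|x + 2|).
Require δ ≤ 3/2, so |x + 2| ≥ |-3| − |x + 5| > 3 − 3/2 = 3/2.
Hence |(-7x + 2)/(x + 2) + 37/3| < 16|x + 5|/(3·(3/2)) = (32/9)|x + 5|, which is < ε once |x + 5| < (9/32)ε.
Take δ = min(3/2, (9/32)ε). Then 0 < |x + 5| < δ forces both bounds, so |(-7x + 2)/(x + 2) + 37/3| < ε.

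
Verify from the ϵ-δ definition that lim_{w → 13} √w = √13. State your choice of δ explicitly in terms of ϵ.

Suppose ϵ > 0. We want δ > 0 such that 0 < |w − 13| < δ implies |√w − √13| < ϵ.
Multiplying by the conjugate, |√w − √13| = |w − 13|/(√w + √13).
Restrict δ ≤ 13 so that |w − 13| < 13 forces w > 0, and then √w + √13 > √13.
Hence |√w − √13| < |w − 13|/√13, which is < ϵ once |w − 13| < √13·ϵ.
Take δ = min(13, √13·ϵ). If 0 < |w − 13| < δ then w > 0 and |√w − √13| < |w − 13|/√13 < ϵ.

δ = min(13, √13·ϵ)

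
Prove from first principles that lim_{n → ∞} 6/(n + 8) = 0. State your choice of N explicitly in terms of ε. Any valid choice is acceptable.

N = 6/ε

Let ε > 0. For n ≥ 1, |6/(n + 8) − 0| = 6/(n + 8) ≤ 6/n.
We need 6/n < ε, i.e. n > 6/ε.
Take N = 6/ε. If n > N then |6/(n + 8)| ≤ 6/n < ε.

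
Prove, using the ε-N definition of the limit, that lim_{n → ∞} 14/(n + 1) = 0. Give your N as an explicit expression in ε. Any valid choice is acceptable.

Fix ε > 0. For n ≥ 1, |14/(n + 1) − 0| = 14/(n + 1) ≤ 14/n.
We need 14/n < ε, i.e. n > 14/ε.
Take N = 14/ε. If n > N then |14/(n + 1)| ≤ 14/n < ε.

N = 14/ε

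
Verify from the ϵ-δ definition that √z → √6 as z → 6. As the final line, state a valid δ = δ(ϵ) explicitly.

δ = min(6, √6·ϵ)

Fix ϵ > 0. We want δ > 0 such that 0 < |z − 6| < δ implies |√z − √6| < ϵ.
Rationalise: √z − √6 = (z − 6)/(√z + √6), so |√z − √6| = |z − 6|/(√z + √6).
Restrict δ ≤ 6 so that |z − 6| < 6 forces z > 0, and then √z + √6 > √6.
Hence |√z − √6| < |z − 6|/√6, which is < ϵ once |z − 6| < √6·ϵ.
Take δ = min(6, √6·ϵ). If 0 < |z − 6| < δ then z > 0 and |√z − √6| < |z − 6|/√6 < ϵ.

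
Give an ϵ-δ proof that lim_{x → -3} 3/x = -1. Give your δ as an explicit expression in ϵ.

Suppose ϵ > 0. We seek δ > 0 such that 0 < |x + 3| < δ implies |3/x + 1| < ϵ.
|3/x + 1| = 3·|-3 − x|/(3·|x|) = 3|x + 3|/(3|x|).
Restrict δ ≤ 3/2. Then |x + 3| < 3/2 gives |x| > 3/2, so 3|x| > 9/2.
Then |3/x + 1| < 3|x + 3|/(9/2), which is < ϵ when |x + 3| < (3/2)ϵ.
Take δ = min(3/2, (3/2)ϵ). Then 0 < |x + 3| < δ gives both |x + 3| < 3/2 and |x + 3| < (3/2)ϵ, so |3/x + 1| < ϵ.

δ = min(3/2, (3/2)ϵ)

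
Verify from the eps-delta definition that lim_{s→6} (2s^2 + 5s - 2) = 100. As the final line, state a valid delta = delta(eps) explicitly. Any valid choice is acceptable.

delta = min(1, eps/31)

Let eps > 0 be given. We want delta > 0 such that 0 < |s − 6| < delta implies |(2s^2 + 5s - 2) − 100| < eps.
(2s^2 + 5s - 2) − 100 = 2s^2 + 5s - 102 = (s − 6)(2s + 17).
So |(2s^2 + 5s - 2) − 100| = |s − 6|·|2s + 17|.
Assume first that |s − 6| < 1, so |s| < 7. Then |2s + 17| ≤ 2·7 + 17 = 31.
Hence |(2s^2 + 5s - 2) − 100| ≤ 31|s − 6| < eps provided |s − 6| < eps/31.
Take delta = min(1, eps/31). Then 0 < |s − 6| < delta gives both |s − 6| < 1 and |s − 6| < eps/31, so |(2s^2 + 5s - 2) − 100| < eps.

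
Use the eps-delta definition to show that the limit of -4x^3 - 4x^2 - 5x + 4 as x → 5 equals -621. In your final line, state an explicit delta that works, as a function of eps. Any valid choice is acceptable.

Let eps > 0 be given. We want delta > 0 such that 0 < |x − 5| < delta implies |(-4x^3 - 4x^2 - 5x + 4) + 621| < eps.
(-4x^3 - 4x^2 - 5x + 4) + 621 = -4x^3 - 4x^2 - 5x + 625 = (x − 5)(-4x^2 - 24x - 125).
So |(-4x^3 - 4x^2 - 5x + 4) + 621| = |x − 5|·|-4x^2 - 24x - 125|.
Require delta ≤ 1. Then |x − 5| < 1 gives |x| < 6, and by the triangle inequality |-4x^2 - 24x - 125| ≤ 4·6^2 + 24·6 + 125 = 413.
Hence |(-4x^3 - 4x^2 - 5x + 4) + 621| ≤ 413|x − 5| < eps provided |x − 5| < eps/413.
Take delta = min(1, eps/413). Then 0 < |x − 5| < delta gives both |x − 5| < 1 and |x − 5| < eps/413, so |(-4x^3 - 4x^2 - 5x + 4) + 621| < eps.

delta = min(1, eps/413)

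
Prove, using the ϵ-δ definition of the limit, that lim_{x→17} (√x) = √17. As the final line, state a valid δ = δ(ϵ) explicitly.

Let ϵ > 0. We want δ > 0 such that 0 < |x − 17| < δ implies |√x − √17| < ϵ.
Multiplying by the conjugate, |√x − √17| = |x − 17|/(√x + √17).
Restrict δ ≤ 17 so that |x − 17| < 17 forces x > 0, and then √x + √17 > √17.
Hence |√x − √17| < |x − 17|/√17, which is < ϵ once |x − 17| < √17·ϵ.
Take δ = min(17, √17·ϵ). If 0 < |x − 17| < δ then x > 0 and |√x − √17| < |x − 17|/√17 < ϵ.

δ = min(17, √17·ϵ)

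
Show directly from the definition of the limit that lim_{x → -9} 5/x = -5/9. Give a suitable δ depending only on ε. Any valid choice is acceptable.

δ = min(9/2, (81/10)ε)

Fix ε > 0. We seek δ > 0 such that 0 < |x + 9| < δ implies |5/x + 5/9| < ε.
|5/x + 5/9| = 5·|-9 − x|/(9·|x|) = 5|x + 9|/(9|x|).
Require δ ≤ 9/2 so that |x| > 9 − 9/2 = 9/2, hence 9|x| > 81/2.
Then |5/x + 5/9| < 5|x + 9|/(81/2), which is < ε when |x + 9| < (81/10)ε.
Take δ = min(9/2, (81/10)ε). Then 0 < |x + 9| < δ gives both |x + 9| < 9/2 and |x + 9| < (81/10)ε, so |5/x + 5/9| < ε.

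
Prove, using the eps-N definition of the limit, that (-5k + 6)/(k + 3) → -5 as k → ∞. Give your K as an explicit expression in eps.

Let eps > 0 be given. For k ≥ 1, |(-5k + 6)/(k + 3) + 5| = |21|/((k + 3)) = 21/((k + 3)).
Since k + 3 ≥ k for k ≥ 1, this is ≤ 21/(k) = 21/k.
So |(-5k + 6)/(k + 3) + 5| < eps whenever k > 21/eps.
Take K = 21/eps. If k > K then |(-5k + 6)/(k + 3) + 5| ≤ 21/k < eps.

K = 21/eps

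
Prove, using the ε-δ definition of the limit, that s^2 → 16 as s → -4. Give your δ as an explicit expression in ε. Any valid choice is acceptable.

Suppose ε > 0. We seek δ > 0 with 0 < |s + 4| < δ ⇒ |s^2 − 16| < ε.
Factor: s^2 − 16 = (s + 4)(s - 4), so |s^2 − 16| = |s + 4|·|s - 4|.
Impose δ ≤ 2 so that |s| < 6; then |s - 4| ≤ 10.
Hence |s^2 − 16| ≤ 10|s + 4|, which is < ε once |s + 4| < ε/10.
Take δ = min(2, ε/10). If 0 < |s + 4| < δ then both bounds hold and |s^2 − 16| ≤ 10|s + 4| < 10·(ε/10) = ε.

δ = min(2, ε/10)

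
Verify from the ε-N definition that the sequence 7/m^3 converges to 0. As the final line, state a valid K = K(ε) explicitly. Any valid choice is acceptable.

K = (7/ε)^{1/3}

Let ε > 0 be given. For m ≥ 1, |7/m^3 − 0| = 7/m^3.
7/m^3 < ε ⇔ m^3 > 7/ε ⇔ m > (7/ε)^{1/3}.
Take K = (7/ε)^{1/3}. Then m > K implies 7/m^3 < ε.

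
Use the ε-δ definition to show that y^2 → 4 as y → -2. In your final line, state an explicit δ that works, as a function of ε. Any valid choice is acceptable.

δ = min(2, ε/6)

Fix ε > 0. We seek δ > 0 with 0 < |y + 2| < δ ⇒ |y^2 − 4| < ε.
Factor: y^2 − 4 = (y + 2)(y - 2), so |y^2 − 4| = |y + 2|·|y - 2|.
Restrict δ ≤ 2. Then |y + 2| < 2 gives |y| < 4, so by the triangle inequality |y - 2| ≤ 4 + 2 = 6.
Hence |y^2 − 4| ≤ 6|y + 2|, which is < ε once |y + 2| < ε/6.
Take δ = min(2, ε/6). If 0 < |y + 2| < δ then both bounds hold and |y^2 − 4| ≤ 6|y + 2| < 6·(ε/6) = ε.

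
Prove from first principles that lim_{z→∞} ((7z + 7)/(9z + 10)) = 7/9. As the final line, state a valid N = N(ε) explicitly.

Suppose ε > 0. We seek N > 0 such that z > N implies |(7z + 7)/(9z + 10) − (7/9)| < ε.
(7z + 7)/(9z + 10) − (7/9) = (9(7z + 7) − 7(9z + 10)) / (9(9z + 10)) = -7/(9(9z + 10)).
For z > 0 we have 9z + 10 > 9z, so |(7z + 7)/(9z + 10) − (7/9)| = 7/(9(9z + 10)) < 7/(9·9z) = (7/81)/z.
Thus |(7z + 7)/(9z + 10) − (7/9)| < ε whenever z > (7/81)/ε.
Take N = (7/81)/ε. If z > N then |(7z + 7)/(9z + 10) − (7/9)| < (7/81)/z < ε.

N = (7/81)/ε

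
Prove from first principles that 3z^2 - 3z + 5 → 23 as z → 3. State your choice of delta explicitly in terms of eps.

Fix eps > 0. We want delta > 0 such that 0 < |z − 3| < delta implies |(3z^2 - 3z + 5) − 23| < eps.
(3z^2 - 3z + 5) − 23 = 3z^2 - 3z - 18 = (z − 3)(3z + 6).
So |(3z^2 - 3z + 5) − 23| = |z − 3|·|3z + 6|.
Require delta ≤ 1. Then |z − 3| < 1 gives |z| < 4, and by the triangle inequality |3z + 6| ≤ 3·4 + 6 = 18.
Hence |(3z^2 - 3z + 5) − 23| ≤ 18|z − 3| < eps provided |z − 3| < eps/18.
Choosing delta = min(1, eps/18) ensures both conditions, hence |(3z^2 - 3z + 5) − 23| < eps.

delta = min(1, eps/18)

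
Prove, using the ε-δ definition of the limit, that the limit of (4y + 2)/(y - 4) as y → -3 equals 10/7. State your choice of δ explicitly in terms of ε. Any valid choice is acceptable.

δ = min(7/2, (49/36)ε)

Suppose ε > 0. We want δ > 0 with 0 < |y + 3| < δ ⇒ |(4y + 2)/(y - 4) − (10/7)| < ε.
Combining over a common denominator, (4y + 2)/(y - 4) − (10/7) = [(4y + 2)·(-7) − (-10)·(y - 4)] / [(-7)·(y - 4)] = -18(y + 3) / ((-7)(y - 4)).
So |(4y + 2)/(y - 4) − (10/7)| = 18|y + 3| / (7·|y − 4|).
Require δ ≤ 7/2, so |y − 4| ≥ |-7| − |y + 3| > 7 − 7/2 = 7/2.
Hence |(4y + 2)/(y - 4) − (10/7)| < 18|y + 3|/(7·(7/2)) = (36/49)|y + 3|, which is < ε once |y + 3| < (49/36)ε.
Take δ = min(7/2, (49/36)ε). Then 0 < |y + 3| < δ forces both bounds, so |(4y + 2)/(y - 4) − (10/7)| < ε.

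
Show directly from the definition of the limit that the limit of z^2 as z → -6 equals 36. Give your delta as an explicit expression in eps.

delta = min(1, eps/13)

Let eps > 0 be given. We seek delta > 0 with 0 < |z + 6| < delta ⇒ |z^2 − 36| < eps.
Factor: z^2 − 36 = (z + 6)(z - 6), so |z^2 − 36| = |z + 6|·|z - 6|.
Impose delta ≤ 1 so that |z| < 7; then |z - 6| ≤ 13.
Hence |z^2 − 36| ≤ 13|z + 6|, which is < eps once |z + 6| < eps/13.
Take delta = min(1, eps/13). If 0 < |z + 6| < delta then both bounds hold and |z^2 − 36| ≤ 13|z + 6| < 13·(eps/13) = eps.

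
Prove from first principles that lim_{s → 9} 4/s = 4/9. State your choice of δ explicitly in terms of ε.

δ = min(9/2, (81/8)ε)

Let ε > 0 be given. We seek δ > 0 such that 0 < |s − 9| < δ implies |4/s − (4/9)| < ε.
|4/s − (4/9)| = 4·|9 − s|/(9·|s|) = 4|s − 9|/(9|s|).
Require δ ≤ 9/2 so that |s| > 9 − 9/2 = 9/2, hence 9|s| > 81/2.
Then |4/s − (4/9)| < 4|s − 9|/(81/2), which is < ε when |s − 9| < (81/8)ε.
Take δ = min(9/2, (81/8)ε). Then 0 < |s − 9| < δ gives both |s − 9| < 9/2 and |s − 9| < (81/8)ε, so |4/s − (4/9)| < ε.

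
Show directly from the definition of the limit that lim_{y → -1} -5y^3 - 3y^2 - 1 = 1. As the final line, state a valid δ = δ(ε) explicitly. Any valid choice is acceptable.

Let ε > 0. We want δ > 0 such that 0 < |y + 1| < δ implies |(-5y^3 - 3y^2 - 1) − 1| < ε.
(-5y^3 - 3y^2 - 1) − 1 = -5y^3 - 3y^2 - 2 = (y + 1)(-5y^2 + 2y - 2).
So |(-5y^3 - 3y^2 - 1) − 1| = |y + 1|·|-5y^2 + 2y - 2|.
Assume first that |y + 1| < 1, so |y| < 2. Then |-5y^2 + 2y - 2| ≤ 5·2^2 + 2·2 + 2 = 26.
Hence |(-5y^3 - 3y^2 - 1) − 1| ≤ 26|y + 1| < ε provided |y + 1| < ε/26.
Take δ = min(1, ε/26). Then 0 < |y + 1| < δ gives both |y + 1| < 1 and |y + 1| < ε/26, so |(-5y^3 - 3y^2 - 1) − 1| < ε.

δ = min(1, ε/26)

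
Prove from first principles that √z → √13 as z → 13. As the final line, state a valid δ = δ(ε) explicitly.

δ = min(13, √13·ε)

Let ε > 0 be given. We want δ > 0 such that 0 < |z − 13| < δ implies |√z − √13| < ε.
Multiplying by the conjugate, |√z − √13| = |z − 13|/(√z + √13).
Restrict δ ≤ 13 so that |z − 13| < 13 forces z > 0, and then √z + √13 > √13.
Hence |√z − √13| < |z − 13|/√13, which is < ε once |z − 13| < √13·ε.
Take δ = min(13, √13·ε). If 0 < |z − 13| < δ then z > 0 and |√z − √13| < |z − 13|/√13 < ε.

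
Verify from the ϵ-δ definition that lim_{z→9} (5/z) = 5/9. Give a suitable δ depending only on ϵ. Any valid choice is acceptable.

Suppose ϵ > 0. We seek δ > 0 such that 0 < |z − 9| < δ implies |5/z − (5/9)| < ϵ.
|5/z − (5/9)| = 5·|9 − z|/(9·|z|) = 5|z − 9|/(9|z|).
Restrict δ ≤ 9/2. Then |z − 9| < 9/2 gives |z| > 9/2, so 9|z| > 81/2.
Then |5/z − (5/9)| < 5|z − 9|/(81/2), which is < ϵ when |z − 9| < (81/10)ϵ.
Take δ = min(9/2, (81/10)ϵ). Then 0 < |z − 9| < δ gives both |z − 9| < 9/2 and |z − 9| < (81/10)ϵ, so |5/z − (5/9)| < ϵ.

δ = min(9/2, (81/10)ϵ)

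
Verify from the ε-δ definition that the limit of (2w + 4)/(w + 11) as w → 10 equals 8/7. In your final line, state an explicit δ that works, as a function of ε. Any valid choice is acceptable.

Let ε > 0. We want δ > 0 with 0 < |w − 10| < δ ⇒ |(2w + 4)/(w + 11) − (8/7)| < ε.
Combining over a common denominator, (2w + 4)/(w + 11) − (8/7) = [(2w + 4)·21 − 24·(w + 11)] / [21·(w + 11)] = 18(w − 10) / (21(w + 11)).
So |(2w + 4)/(w + 11) − (8/7)| = 18|w − 10| / (21·|w + 11|).
Restrict δ ≤ 21/2. Then |w − 10| < 21/2 gives |w + 11| = |(w − 10) + 21| ≥ 21 − 21/2 = 21/2.
Hence |(2w + 4)/(w + 11) − (8/7)| < 18|w − 10|/(21·(21/2)) = (4/49)|w − 10|, which is < ε once |w − 10| < (49/4)ε.
Take δ = min(21/2, (49/4)ε). Then 0 < |w − 10| < δ forces both bounds, so |(2w + 4)/(w + 11) − (8/7)| < ε.

δ = min(21/2, (49/4)ε)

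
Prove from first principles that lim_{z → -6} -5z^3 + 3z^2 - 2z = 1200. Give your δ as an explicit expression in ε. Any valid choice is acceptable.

Suppose ε > 0. We want δ > 0 such that 0 < |z + 6| < δ implies |(-5z^3 + 3z^2 - 2z) − 1200| < ε.
(-5z^3 + 3z^2 - 2z) − 1200 = -5z^3 + 3z^2 - 2z - 1200 = (z + 6)(-5z^2 + 33z - 200).
So |(-5z^3 + 3z^2 - 2z) − 1200| = |z + 6|·|-5z^2 + 33z - 200|.
Require δ ≤ 2. Then |z + 6| < 2 gives |z| < 8, and by the triangle inequality |-5z^2 + 33z - 200| ≤ 5·8^2 + 33·8 + 200 = 784.
Hence |(-5z^3 + 3z^2 - 2z) − 1200| ≤ 784|z + 6| < ε provided |z + 6| < ε/784.
Take δ = min(2, ε/784). Then 0 < |z + 6| < δ gives both |z + 6| < 2 and |z + 6| < ε/784, so |(-5z^3 + 3z^2 - 2z) − 1200| < ε.

δ = min(2, ε/784)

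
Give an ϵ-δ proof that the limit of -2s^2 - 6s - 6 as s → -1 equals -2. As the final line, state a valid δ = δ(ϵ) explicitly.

δ = min(1, ϵ/8)

Let ϵ > 0 be given. We want δ > 0 such that 0 < |s + 1| < δ implies |(-2s^2 - 6s - 6) + 2| < ϵ.
(-2s^2 - 6s - 6) + 2 = -2s^2 - 6s - 4 = (s + 1)(-2s - 4).
So |(-2s^2 - 6s - 6) + 2| = |s + 1|·|-2s - 4|.
Assume first that |s + 1| < 1, so |s| < 2. Then |-2s - 4| ≤ 2·2 + 4 = 8.
Hence |(-2s^2 - 6s - 6) + 2| ≤ 8|s + 1| < ϵ provided |s + 1| < ϵ/8.
Take δ = min(1, ϵ/8). Then 0 < |s + 1| < δ gives both |s + 1| < 1 and |s + 1| < ϵ/8, so |(-2s^2 - 6s - 6) + 2| < ϵ.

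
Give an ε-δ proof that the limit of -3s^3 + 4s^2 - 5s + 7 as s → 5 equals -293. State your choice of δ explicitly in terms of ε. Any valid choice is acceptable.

δ = min(1, ε/234)

Let ε > 0. We want δ > 0 such that 0 < |s − 5| < δ implies |(-3s^3 + 4s^2 - 5s + 7) + 293| < ε.
(-3s^3 + 4s^2 - 5s + 7) + 293 = -3s^3 + 4s^2 - 5s + 300 = (s − 5)(-3s^2 - 11s - 60).
So |(-3s^3 + 4s^2 - 5s + 7) + 293| = |s − 5|·|-3s^2 - 11s - 60|.
Assume first that |s − 5| < 1, so |s| < 6. Then |-3s^2 - 11s - 60| ≤ 3·6^2 + 11·6 + 60 = 234.
Hence |(-3s^3 + 4s^2 - 5s + 7) + 293| ≤ 234|s − 5| < ε provided |s − 5| < ε/234.
Choosing δ = min(1, ε/234) ensures both conditions, hence |(-3s^3 + 4s^2 - 5s + 7) + 293| < ε.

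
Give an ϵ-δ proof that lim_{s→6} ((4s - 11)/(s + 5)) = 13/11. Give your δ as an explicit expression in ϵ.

Let ϵ > 0. We want δ > 0 with 0 < |s − 6| < δ ⇒ |(4s - 11)/(s + 5) − (13/11)| < ϵ.
Combining over a common denominator, (4s - 11)/(s + 5) − (13/11) = [(4s - 11)·11 − 13·(s + 5)] / [11·(s + 5)] = 31(s − 6) / (11(s + 5)).
So |(4s - 11)/(s + 5) − (13/11)| = 31|s − 6| / (11·|s + 5|).
Require δ ≤ 11/2, so |s + 5| ≥ |11| − |s − 6| > 11 − 11/2 = 11/2.
Hence |(4s - 11)/(s + 5) − (13/11)| < 31|s − 6|/(11·(11/2)) = (62/121)|s − 6|, which is < ϵ once |s − 6| < (121/62)ϵ.
Take δ = min(11/2, (121/62)ϵ). Then 0 < |s − 6| < δ forces both bounds, so |(4s - 11)/(s + 5) − (13/11)| < ϵ.

δ = min(11/2, (121/62)ϵ)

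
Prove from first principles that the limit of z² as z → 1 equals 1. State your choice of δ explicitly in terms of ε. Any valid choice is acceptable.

δ = min(1, ε/3)

Let ε > 0. We seek δ > 0 with 0 < |z − 1| < δ ⇒ |z² − 1| < ε.
Factor: z² − 1 = (z − 1)(z + 1), so |z² − 1| = |z − 1|·|z + 1|.
Impose δ ≤ 1 so that |z| < 2; then |z + 1| ≤ 3.
Hence |z² − 1| ≤ 3|z − 1|, which is < ε once |z − 1| < ε/3.
Take δ = min(1, ε/3). If 0 < |z − 1| < δ then both bounds hold and |z² − 1| ≤ 3|z − 1| < 3·(ε/3) = ε.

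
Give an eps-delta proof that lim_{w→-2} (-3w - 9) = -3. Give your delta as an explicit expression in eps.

Let eps > 0. We need delta > 0 so that 0 < |w + 2| < delta implies |(-3w - 9) + 3| < eps.
Since (-3w - 9) + 3 = -3(w + 2), we have |(-3w - 9) + 3| = 3|w + 2|.
So 3|w + 2| < eps exactly when |w + 2| < eps/3.
Choosing delta = eps/3 gives |(-3w - 9) + 3| = 3|w + 2| < eps whenever |w + 2| < delta.

delta = eps/3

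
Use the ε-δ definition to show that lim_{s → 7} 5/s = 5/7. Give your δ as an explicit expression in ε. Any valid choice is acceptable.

Let ε > 0. We seek δ > 0 such that 0 < |s − 7| < δ implies |5/s − (5/7)| < ε.
|5/s − (5/7)| = 5·|7 − s|/(7·|s|) = 5|s − 7|/(7|s|).
Restrict δ ≤ 7/2. Then |s − 7| < 7/2 gives |s| > 7/2, so 7|s| > 49/2.
Then |5/s − (5/7)| < 5|s − 7|/(49/2), which is < ε when |s − 7| < (49/10)ε.
Take δ = min(7/2, (49/10)ε). Then 0 < |s − 7| < δ gives both |s − 7| < 7/2 and |s − 7| < (49/10)ε, so |5/s − (5/7)| < ε.

δ = min(7/2, (49/10)ε)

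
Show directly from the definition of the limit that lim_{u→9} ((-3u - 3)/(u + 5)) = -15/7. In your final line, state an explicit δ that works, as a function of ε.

Fix ε > 0. We want δ > 0 with 0 < |u − 9| < δ ⇒ |(-3u - 3)/(u + 5) + 15/7| < ε.
Combining over a common denominator, (-3u - 3)/(u + 5) + 15/7 = [(-3u - 3)·14 − (-30)·(u + 5)] / [14·(u + 5)] = -12(u − 9) / (14(u + 5)).
So |(-3u - 3)/(u + 5) + 15/7| = 12|u − 9| / (14·|u + 5|).
Restrict δ ≤ 7. Then |u − 9| < 7 gives |u + 5| = |(u − 9) + 14| ≥ 14 − 7 = 7.
Hence |(-3u - 3)/(u + 5) + 15/7| < 12|u − 9|/(14·7) = (6/49)|u − 9|, which is < ε once |u − 9| < (49/6)ε.
Take δ = min(7, (49/6)ε). Then 0 < |u − 9| < δ forces both bounds, so |(-3u - 3)/(u + 5) + 15/7| < ε.

δ = min(7, (49/6)ε)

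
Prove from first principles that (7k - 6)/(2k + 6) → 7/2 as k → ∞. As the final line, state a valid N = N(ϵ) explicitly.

N = (27/2)/ϵ

Fix ϵ > 0. For k ≥ 1, |(7k - 6)/(2k + 6) − (7/2)| = |-54|/(2(2k + 6)) = 54/(2(2k + 6)).
Since 2k + 6 ≥ 2k for k ≥ 1, this is ≤ 54/(2·2k) = (27/2)/k.
So |(7k - 6)/(2k + 6) − (7/2)| < ϵ whenever k > (27/2)/ϵ.
Take N = (27/2)/ϵ. If k > N then |(7k - 6)/(2k + 6) − (7/2)| ≤ (27/2)/k < ϵ.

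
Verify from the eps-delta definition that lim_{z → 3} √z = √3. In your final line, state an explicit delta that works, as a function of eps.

delta = min(3, √3·eps)

Suppose eps > 0. We want delta > 0 such that 0 < |z − 3| < delta implies |√z − √3| < eps.
Multiplying by the conjugate, |√z − √3| = |z − 3|/(√z + √3).
Restrict delta ≤ 3 so that |z − 3| < 3 forces z > 0, and then √z + √3 > √3.
Hence |√z − √3| < |z − 3|/√3, which is < eps once |z − 3| < √3·eps.
Take delta = min(3, √3·eps). If 0 < |z − 3| < delta then z > 0 and |√z − √3| < |z − 3|/√3 < eps.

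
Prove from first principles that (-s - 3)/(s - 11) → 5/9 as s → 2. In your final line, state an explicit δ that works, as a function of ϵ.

δ = min(9/2, (81/28)ϵ)

Let ϵ > 0 be given. We want δ > 0 with 0 < |s − 2| < δ ⇒ |(-s - 3)/(s - 11) − (5/9)| < ϵ.
Combining over a common denominator, (-s - 3)/(s - 11) − (5/9) = [(-s - 3)·(-9) − (-5)·(s - 11)] / [(-9)·(s - 11)] = 14(s − 2) / ((-9)(s - 11)).
So |(-s - 3)/(s - 11) − (5/9)| = 14|s − 2| / (9·|s − 11|).
Require δ ≤ 9/2, so |s − 11| ≥ |-9| − |s − 2| > 9 − 9/2 = 9/2.
Hence |(-s - 3)/(s - 11) − (5/9)| < 14|s − 2|/(9·(9/2)) = (28/81)|s − 2|, which is < ϵ once |s − 2| < (81/28)ϵ.
Take δ = min(9/2, (81/28)ϵ). Then 0 < |s − 2| < δ forces both bounds, so |(-s - 3)/(s - 11) − (5/9)| < ϵ.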